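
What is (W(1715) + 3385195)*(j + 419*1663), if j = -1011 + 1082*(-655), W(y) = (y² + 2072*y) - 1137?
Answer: -127673133012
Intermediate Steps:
W(y) = -1137 + y² + 2072*y
j = -709721 (j = -1011 - 708710 = -709721)
(W(1715) + 3385195)*(j + 419*1663) = ((-1137 + 1715² + 2072*1715) + 3385195)*(-709721 + 419*1663) = ((-1137 + 2941225 + 3553480) + 3385195)*(-709721 + 696797) = (6493568 + 3385195)*(-12924) = 9878763*(-12924) = -127673133012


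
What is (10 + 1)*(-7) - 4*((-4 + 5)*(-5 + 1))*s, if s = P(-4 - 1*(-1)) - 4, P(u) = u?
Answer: -189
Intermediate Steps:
s = -7 (s = (-4 - 1*(-1)) - 4 = (-4 + 1) - 4 = -3 - 4 = -7)
(10 + 1)*(-7) - 4*((-4 + 5)*(-5 + 1))*s = (10 + 1)*(-7) - 4*((-4 + 5)*(-5 + 1))*(-7) = 11*(-7) - 4*(1*(-4))*(-7) = -77 - 4*(-4)*(-7) = -77 - (-16)*(-7) = -77 - 1*112 = -77 - 112 = -189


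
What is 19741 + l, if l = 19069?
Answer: 38810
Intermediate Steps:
19741 + l = 19741 + 19069 = 38810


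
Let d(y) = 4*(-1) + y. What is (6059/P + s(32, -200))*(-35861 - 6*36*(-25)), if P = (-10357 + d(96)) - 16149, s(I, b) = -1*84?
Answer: 67770698935/26414 ≈ 2.5657e+6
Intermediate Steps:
s(I, b) = -84
d(y) = -4 + y
P = -26414 (P = (-10357 + (-4 + 96)) - 16149 = (-10357 + 92) - 16149 = -10265 - 16149 = -26414)
(6059/P + s(32, -200))*(-35861 - 6*36*(-25)) = (6059/(-26414) - 84)*(-35861 - 6*36*(-25)) = (6059*(-1/26414) - 84)*(-35861 - 216*(-25)) = (-6059/26414 - 84)*(-35861 + 5400) = -2224835/26414*(-30461) = 67770698935/26414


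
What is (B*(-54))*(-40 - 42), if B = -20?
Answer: -88560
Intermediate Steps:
(B*(-54))*(-40 - 42) = (-20*(-54))*(-40 - 42) = 1080*(-82) = -88560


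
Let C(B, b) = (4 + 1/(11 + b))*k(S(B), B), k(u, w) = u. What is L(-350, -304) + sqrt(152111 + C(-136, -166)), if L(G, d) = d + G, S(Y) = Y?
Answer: -654 + sqrt(3641418255)/155 ≈ -264.68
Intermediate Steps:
L(G, d) = G + d
C(B, b) = B*(4 + 1/(11 + b)) (C(B, b) = (4 + 1/(11 + b))*B = B*(4 + 1/(11 + b)))
L(-350, -304) + sqrt(152111 + C(-136, -166)) = (-350 - 304) + sqrt(152111 - 136*(45 + 4*(-166))/(11 - 166)) = -654 + sqrt(152111 - 136*(45 - 664)/(-155)) = -654 + sqrt(152111 - 136*(-1/155)*(-619)) = -654 + sqrt(152111 - 84184/155) = -654 + sqrt(23493021/155) = -654 + sqrt(3641418255)/155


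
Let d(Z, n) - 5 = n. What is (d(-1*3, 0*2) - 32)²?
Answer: 729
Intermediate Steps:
d(Z, n) = 5 + n
(d(-1*3, 0*2) - 32)² = ((5 + 0*2) - 32)² = ((5 + 0) - 32)² = (5 - 32)² = (-27)² = 729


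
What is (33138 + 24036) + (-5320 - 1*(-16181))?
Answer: 68035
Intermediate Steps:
(33138 + 24036) + (-5320 - 1*(-16181)) = 57174 + (-5320 + 16181) = 57174 + 10861 = 68035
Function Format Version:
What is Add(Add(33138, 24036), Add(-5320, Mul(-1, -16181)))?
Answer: 68035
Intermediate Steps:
Add(Add(33138, 24036), Add(-5320, Mul(-1, -16181))) = Add(57174, Add(-5320, 16181)) = Add(57174, 10861) = 68035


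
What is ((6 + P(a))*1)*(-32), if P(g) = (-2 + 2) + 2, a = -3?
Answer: -256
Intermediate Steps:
P(g) = 2 (P(g) = 0 + 2 = 2)
((6 + P(a))*1)*(-32) = ((6 + 2)*1)*(-32) = (8*1)*(-32) = 8*(-32) = -256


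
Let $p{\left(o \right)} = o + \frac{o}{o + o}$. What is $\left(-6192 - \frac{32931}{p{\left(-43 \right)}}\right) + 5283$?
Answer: $- \frac{11403}{85} \approx -134.15$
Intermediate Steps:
$p{\left(o \right)} = \frac{1}{2} + o$ ($p{\left(o \right)} = o + \frac{o}{2 o} = o + \frac{1}{2 o} o = o + \frac{1}{2} = \frac{1}{2} + o$)
$\left(-6192 - \frac{32931}{p{\left(-43 \right)}}\right) + 5283 = \left(-6192 - \frac{32931}{\frac{1}{2} - 43}\right) + 5283 = \left(-6192 - \frac{32931}{- \frac{85}{2}}\right) + 5283 = \left(-6192 - - \frac{65862}{85}\right) + 5283 = \left(-6192 + \frac{65862}{85}\right) + 5283 = - \frac{460458}{85} + 5283 = - \frac{11403}{85}$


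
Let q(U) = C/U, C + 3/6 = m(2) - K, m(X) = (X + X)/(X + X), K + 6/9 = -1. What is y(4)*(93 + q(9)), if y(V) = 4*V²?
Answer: 161120/27 ≈ 5967.4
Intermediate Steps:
K = -5/3 (K = -⅔ - 1 = -5/3 ≈ -1.6667)
m(X) = 1 (m(X) = (2*X)/((2*X)) = (2*X)*(1/(2*X)) = 1)
C = 13/6 (C = -½ + (1 - 1*(-5/3)) = -½ + (1 + 5/3) = -½ + 8/3 = 13/6 ≈ 2.1667)
q(U) = 13/(6*U)
y(4)*(93 + q(9)) = (4*4²)*(93 + (13/6)/9) = (4*16)*(93 + (13/6)*(⅑)) = 64*(93 + 13/54) = 64*(5035/54) = 161120/27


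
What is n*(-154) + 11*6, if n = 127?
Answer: -19492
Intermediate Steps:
n*(-154) + 11*6 = 127*(-154) + 11*6 = -19558 + 66 = -19492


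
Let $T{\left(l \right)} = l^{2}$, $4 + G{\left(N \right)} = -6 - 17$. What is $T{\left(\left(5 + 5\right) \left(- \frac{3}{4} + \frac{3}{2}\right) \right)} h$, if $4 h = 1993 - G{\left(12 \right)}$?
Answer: $\frac{113625}{4} \approx 28406.0$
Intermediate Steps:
$G{\left(N \right)} = -27$ ($G{\left(N \right)} = -4 - 23 = -27$)
$h = 505$ ($h = \frac{1993 - -27}{4} = \frac{1993 + 27}{4} = \frac{1}{4} \cdot 2020 = 505$)
$T{\left(\left(5 + 5\right) \left(- \frac{3}{4} + \frac{3}{2}\right) \right)} h = \left(\left(5 + 5\right) \left(- \frac{3}{4} + \frac{3}{2}\right)\right)^{2} \cdot 505 = \left(10 \left(\left(-3\right) \frac{1}{4} + 3 \cdot \frac{1}{2}\right)\right)^{2} \cdot 505 = \left(10 \left(- \frac{3}{4} + \frac{3}{2}\right)\right)^{2} \cdot 505 = \left(10 \cdot \frac{3}{4}\right)^{2} \cdot 505 = \left(\frac{15}{2}\right)^{2} \cdot 505 = \frac{225}{4} \cdot 505 = \frac{113625}{4}$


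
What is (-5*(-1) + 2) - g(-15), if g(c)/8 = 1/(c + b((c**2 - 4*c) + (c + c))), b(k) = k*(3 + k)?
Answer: 460417/65775 ≈ 6.9999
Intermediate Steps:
g(c) = 8/(c + (c**2 - 2*c)*(3 + c**2 - 2*c)) (g(c) = 8/(c + ((c**2 - 4*c) + (c + c))*(3 + ((c**2 - 4*c) + (c + c)))) = 8/(c + ((c**2 - 4*c) + 2*c)*(3 + ((c**2 - 4*c) + 2*c))) = 8/(c + (c**2 - 2*c)*(3 + (c**2 - 2*c))) = 8/(c + (c**2 - 2*c)*(3 + c**2 - 2*c)))
(-5*(-1) + 2) - g(-15) = (-5*(-1) + 2) - 8/((-15)*(1 + (-2 - 15)*(3 - 15*(-2 - 15)))) = (5 + 2) - 8*(-1)/(15*(1 - 17*(3 - 15*(-17)))) = 7 - 8*(-1)/(15*(1 - 17*(3 + 255))) = 7 - 8*(-1)/(15*(1 - 17*258)) = 7 - 8*(-1)/(15*(1 - 4386)) = 7 - 8*(-1)/(15*(-4385)) = 7 - 8*(-1)*(-1)/(15*4385) = 7 - 1*8/65775 = 7 - 8/65775 = 460417/65775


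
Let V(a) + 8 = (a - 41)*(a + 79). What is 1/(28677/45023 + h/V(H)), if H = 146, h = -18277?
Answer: -96664381/13238242 ≈ -7.3019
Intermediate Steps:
V(a) = -8 + (-41 + a)*(79 + a) (V(a) = -8 + (a - 41)*(a + 79) = -8 + (-41 + a)*(79 + a))
1/(28677/45023 + h/V(H)) = 1/(28677/45023 - 18277/(-3247 + 146**2 + 38*146)) = 1/(28677*(1/45023) - 18277/(-3247 + 21316 + 5548)) = 1/(2607/4093 - 18277/23617) = 1/(-13238242/96664381) = -96664381/13238242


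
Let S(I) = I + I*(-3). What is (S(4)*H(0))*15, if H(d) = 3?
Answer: -360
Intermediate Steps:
S(I) = -2*I (S(I) = I - 3*I = -2*I)
(S(4)*H(0))*15 = (-2*4*3)*15 = -8*3*15 = -24*15 = -360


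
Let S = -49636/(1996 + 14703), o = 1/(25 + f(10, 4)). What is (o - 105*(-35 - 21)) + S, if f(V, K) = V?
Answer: 3434933639/584465 ≈ 5877.1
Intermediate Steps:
o = 1/35 (o = 1/(25 + 10) = 1/35 ≈ 0.028571)
S = -49636/16699 ≈ -2.9724
(o - 105*(-35 - 21)) + S = (1/35 - 105*(-35 - 21)) - 49636/16699 = (1/35 - 105*(-56)) - 49636/16699 = (1/35 + 5880) - 49636/16699 = 205801/35 - 49636/16699 = 3434933639/584465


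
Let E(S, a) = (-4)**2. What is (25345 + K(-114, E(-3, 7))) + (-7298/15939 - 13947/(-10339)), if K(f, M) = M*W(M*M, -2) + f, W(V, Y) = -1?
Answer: 593630062318/23541903 ≈ 25216.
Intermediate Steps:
E(S, a) = 16
K(f, M) = f - M (K(f, M) = M*(-1) + f = -M + f = f - M)
(25345 + K(-114, E(-3, 7))) + (-7298/15939 - 13947/(-10339)) = (25345 + (-114 - 1*16)) + (-7298/15939 - 13947/(-10339)) = (25345 + (-114 - 16)) + (-7298*1/15939 - 13947*(-1/10339)) = (25345 - 130) + (-7298/15939 + 13947/10339) = 25215 + 20978173/23541903 = 593630062318/23541903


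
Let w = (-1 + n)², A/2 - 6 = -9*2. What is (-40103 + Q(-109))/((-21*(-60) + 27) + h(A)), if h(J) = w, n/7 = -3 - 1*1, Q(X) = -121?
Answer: -2514/133 ≈ -18.902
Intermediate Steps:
n = -28 (n = 7*(-3 - 1*1) = 7*(-3 - 1) = 7*(-4) = -28)
A = -24 (A = 12 + 2*(-9*2) = 12 + 2*(-18) = 12 - 36 = -24)
w = 841 (w = (-1 - 28)² = (-29)² = 841)
h(J) = 841
(-40103 + Q(-109))/((-21*(-60) + 27) + h(A)) = (-40103 - 121)/((-21*(-60) + 27) + 841) = -40224/((1260 + 27) + 841) = -40224/(1287 + 841) = -40224/2128 = -40224*1/2128 = -2514/133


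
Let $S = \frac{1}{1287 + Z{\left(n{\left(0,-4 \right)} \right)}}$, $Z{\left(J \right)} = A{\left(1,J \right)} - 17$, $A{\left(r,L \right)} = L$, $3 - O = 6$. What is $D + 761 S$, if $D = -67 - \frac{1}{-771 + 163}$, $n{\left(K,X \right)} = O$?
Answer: $- \frac{51148557}{770336} \approx -66.398$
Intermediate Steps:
$O = -3$ ($O = 3 - 6 = -3$)
$n{\left(K,X \right)} = -3$
$D = - \frac{40735}{608}$ ($D = -67 - \frac{1}{-608} = -67 - - \frac{1}{608} = -67 + \frac{1}{608} = - \frac{40735}{608} \approx -66.998$)
$Z{\left(J \right)} = -17 + J$ ($Z{\left(J \right)} = J - 17 = -17 + J$)
$S = \frac{1}{1267}$ ($S = \frac{1}{1287 - 20} = \frac{1}{1267} \approx 0.00078927$)
$D + 761 S = - \frac{40735}{608} + 761 \cdot \frac{1}{1267} = - \frac{40735}{608} + \frac{761}{1267} = - \frac{51148557}{770336}$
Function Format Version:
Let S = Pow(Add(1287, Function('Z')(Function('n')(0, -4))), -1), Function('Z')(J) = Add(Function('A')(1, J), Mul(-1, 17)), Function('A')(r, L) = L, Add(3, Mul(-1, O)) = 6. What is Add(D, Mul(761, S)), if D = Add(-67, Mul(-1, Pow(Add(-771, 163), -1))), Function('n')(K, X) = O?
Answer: Rational(-51148557, 770336) ≈ -66.398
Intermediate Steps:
O = -3 (O = Add(3, Mul(-1, 6)) = Add(3, -6) = -3)
Function('n')(K, X) = -3
D = Rational(-40735, 608) (D = Add(-67, Mul(-1, Pow(-608, -1))) = Add(-67, Mul(-1, Rational(-1, 608))) = Add(-67, Rational(1, 608)) = Rational(-40735, 608) ≈ -66.998)
Function('Z')(J) = Add(-17, J) (Function('Z')(J) = Add(J, Mul(-1, 17)) = Add(J, -17) = Add(-17, J))
S = Rational(1, 1267) (S = Pow(Add(1287, Add(-17, -3)), -1) = Pow(Add(1287, -20), -1) = Pow(1267, -1) = Rational(1, 1267) ≈ 0.00078927)
Add(D, Mul(761, S)) = Add(Rational(-40735, 608), Mul(761, Rational(1, 1267))) = Add(Rational(-40735, 608), Rational(761, 1267)) = Rational(-51148557, 770336)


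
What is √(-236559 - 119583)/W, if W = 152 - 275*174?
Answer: -I*√356142/47698 ≈ -0.012512*I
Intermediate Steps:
W = -47698 (W = 152 - 47850 = -47698)
√(-236559 - 119583)/W = √(-236559 - 119583)/(-47698) = √(-356142)*(-1/47698) = (I*√356142)*(-1/47698) = -I*√356142/47698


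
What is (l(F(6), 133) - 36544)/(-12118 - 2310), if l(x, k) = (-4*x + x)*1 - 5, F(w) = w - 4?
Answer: 36555/14428 ≈ 2.5336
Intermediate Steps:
F(w) = -4 + w
l(x, k) = -5 - 3*x (l(x, k) = -3*x*1 - 5 = -3*x - 5 = -5 - 3*x)
(l(F(6), 133) - 36544)/(-12118 - 2310) = ((-5 - 3*(-4 + 6)) - 36544)/(-12118 - 2310) = ((-5 - 3*2) - 36544)/(-14428) = ((-5 - 6) - 36544)*(-1/14428) = (-11 - 36544)*(-1/14428) = -36555*(-1/14428) = 36555/14428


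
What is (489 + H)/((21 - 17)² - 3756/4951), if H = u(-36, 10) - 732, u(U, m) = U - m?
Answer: -1430839/75460 ≈ -18.962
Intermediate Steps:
H = -778 (H = (-36 - 1*10) - 732 = (-36 - 10) - 732 = -46 - 732 = -778)
(489 + H)/((21 - 17)² - 3756/4951) = (489 - 778)/((21 - 17)² - 3756/4951) = -289/(4² - 3756*1/4951) = -289/(16 - 3756/4951) = -289/75460/4951 = -289*4951/75460 = -1430839/75460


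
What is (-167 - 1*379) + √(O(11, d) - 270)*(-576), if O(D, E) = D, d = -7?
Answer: -546 - 576*I*√259 ≈ -546.0 - 9269.8*I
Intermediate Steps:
(-167 - 1*379) + √(O(11, d) - 270)*(-576) = (-167 - 1*379) + √(11 - 270)*(-576) = (-167 - 379) + √(-259)*(-576) = -546 + (I*√259)*(-576) = -546 - 576*I*√259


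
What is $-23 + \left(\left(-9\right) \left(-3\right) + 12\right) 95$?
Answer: $3682$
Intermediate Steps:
$-23 + \left(\left(-9\right) \left(-3\right) + 12\right) 95 = -23 + \left(27 + 12\right) 95 = -23 + 39 \cdot 95 = -23 + 3705 = 3682$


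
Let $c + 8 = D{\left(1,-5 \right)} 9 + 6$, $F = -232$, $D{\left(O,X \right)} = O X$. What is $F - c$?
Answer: $-185$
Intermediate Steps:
$c = -47$ ($c = -8 + \left(1 \left(-5\right) 9 + 6\right) = -8 + \left(\left(-5\right) 9 + 6\right) = -8 + \left(-45 + 6\right) = -8 - 39 = -47$)
$F - c = -232 - -47 = -232 + 47 = -185$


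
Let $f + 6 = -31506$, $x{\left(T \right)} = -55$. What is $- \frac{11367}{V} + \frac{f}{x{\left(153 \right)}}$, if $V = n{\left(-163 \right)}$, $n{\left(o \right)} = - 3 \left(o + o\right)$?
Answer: $\frac{10064517}{17930} \approx 561.32$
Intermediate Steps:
$n{\left(o \right)} = - 6 o$ ($n{\left(o \right)} = - 3 \cdot 2 o = - 6 o$)
$V = 978$ ($V = \left(-6\right) \left(-163\right) = 978$)
$f = -31512$ ($f = -6 - 31506 = -31512$)
$- \frac{11367}{V} + \frac{f}{x{\left(153 \right)}} = - \frac{11367}{978} - \frac{31512}{-55} = \left(-11367\right) \frac{1}{978} - - \frac{31512}{55} = - \frac{3789}{326} + \frac{31512}{55} = \frac{10064517}{17930}$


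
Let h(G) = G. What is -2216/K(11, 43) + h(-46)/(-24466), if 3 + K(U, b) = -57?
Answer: 6777427/183495 ≈ 36.935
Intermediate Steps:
K(U, b) = -60 (K(U, b) = -3 - 57 = -60)
-2216/K(11, 43) + h(-46)/(-24466) = -2216/(-60) - 46/(-24466) = -2216*(-1/60) - 46*(-1/24466) = 554/15 + 23/12233 = 6777427/183495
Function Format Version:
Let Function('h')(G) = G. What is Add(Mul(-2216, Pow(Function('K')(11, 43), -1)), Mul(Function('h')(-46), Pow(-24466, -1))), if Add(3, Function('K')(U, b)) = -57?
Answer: Rational(6777427, 183495) ≈ 36.935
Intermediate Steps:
Function('K')(U, b) = -60 (Function('K')(U, b) = Add(-3, -57) = -60)
Add(Mul(-2216, Pow(Function('K')(11, 43), -1)), Mul(Function('h')(-46), Pow(-24466, -1))) = Add(Mul(-2216, Pow(-60, -1)), Mul(-46, Pow(-24466, -1))) = Add(Mul(-2216, Rational(-1, 60)), Mul(-46, Rational(-1, 24466))) = Add(Rational(554, 15), Rational(23, 12233)) = Rational(6777427, 183495)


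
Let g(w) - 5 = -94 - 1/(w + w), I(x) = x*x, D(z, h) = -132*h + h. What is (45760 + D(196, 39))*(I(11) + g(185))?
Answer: 481267189/370 ≈ 1.3007e+6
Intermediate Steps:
D(z, h) = -131*h
I(x) = x**2
g(w) = -89 - 1/(2*w) (g(w) = 5 + (-94 - 1/(w + w)) = 5 + (-94 - 1/(2*w)) = -89 - 1/(2*w))
(45760 + D(196, 39))*(I(11) + g(185)) = (45760 - 131*39)*(11**2 + (-89 - 1/2/185)) = (45760 - 5109)*(121 + (-89 - 1/2*1/185)) = 40651*(121 + (-89 - 1/370)) = 40651*(121 - 32931/370) = 40651*(11839/370) = 481267189/370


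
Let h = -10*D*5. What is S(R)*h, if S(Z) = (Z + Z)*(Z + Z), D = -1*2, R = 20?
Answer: 160000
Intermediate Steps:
D = -2
S(Z) = 4*Z² (S(Z) = (2*Z)*(2*Z) = 4*Z²)
h = 100 (h = -10*(-2)*5 = 20*5 = 100)
S(R)*h = (4*20²)*100 = (4*400)*100 = 1600*100 = 160000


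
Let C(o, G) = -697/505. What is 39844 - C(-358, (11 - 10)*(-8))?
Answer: 20121917/505 ≈ 39845.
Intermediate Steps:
C(o, G) = -697/505 (C(o, G) = -697*1/505 = -697/505)
39844 - C(-358, (11 - 10)*(-8)) = 39844 - 1*(-697/505) = 39844 + 697/505 = 20121917/505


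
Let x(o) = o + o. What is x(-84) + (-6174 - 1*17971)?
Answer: -24313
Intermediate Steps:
x(o) = 2*o
x(-84) + (-6174 - 1*17971) = 2*(-84) + (-6174 - 1*17971) = -168 + (-6174 - 17971) = -168 - 24145 = -24313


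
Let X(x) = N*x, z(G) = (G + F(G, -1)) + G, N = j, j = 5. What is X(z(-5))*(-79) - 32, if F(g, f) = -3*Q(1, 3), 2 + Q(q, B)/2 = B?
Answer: 6288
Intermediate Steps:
Q(q, B) = -4 + 2*B
F(g, f) = -6 (F(g, f) = -3*(-4 + 2*3) = -3*(-4 + 6) = -3*2 = -6)
N = 5
z(G) = -6 + 2*G (z(G) = (G - 6) + G = (-6 + G) + G = -6 + 2*G)
X(x) = 5*x
X(z(-5))*(-79) - 32 = (5*(-6 + 2*(-5)))*(-79) - 32 = (5*(-6 - 10))*(-79) - 32 = (5*(-16))*(-79) - 32 = -80*(-79) - 32 = 6320 - 32 = 6288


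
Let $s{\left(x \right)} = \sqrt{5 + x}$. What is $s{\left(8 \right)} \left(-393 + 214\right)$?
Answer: $- 179 \sqrt{13} \approx -645.39$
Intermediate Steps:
$s{\left(8 \right)} \left(-393 + 214\right) = \sqrt{5 + 8} \left(-393 + 214\right) = \sqrt{13} \left(-179\right) = - 179 \sqrt{13}$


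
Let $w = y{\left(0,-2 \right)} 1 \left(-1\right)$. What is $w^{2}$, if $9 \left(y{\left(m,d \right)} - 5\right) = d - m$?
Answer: $\frac{1849}{81} \approx 22.827$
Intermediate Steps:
$y{\left(m,d \right)} = 5 - \frac{m}{9} + \frac{d}{9}$ ($y{\left(m,d \right)} = 5 + \frac{d - m}{9} = 5 + \left(- \frac{m}{9} + \frac{d}{9}\right) = 5 - \frac{m}{9} + \frac{d}{9}$)
$w = - \frac{43}{9}$ ($w = \left(5 - 0 + \frac{1}{9} \left(-2\right)\right) 1 \left(-1\right) = \left(5 + 0 - \frac{2}{9}\right) 1 \left(-1\right) = \frac{43}{9} \cdot 1 \left(-1\right) = \frac{43}{9} \left(-1\right) = - \frac{43}{9} \approx -4.7778$)
$w^{2} = \left(- \frac{43}{9}\right)^{2} = \frac{1849}{81}$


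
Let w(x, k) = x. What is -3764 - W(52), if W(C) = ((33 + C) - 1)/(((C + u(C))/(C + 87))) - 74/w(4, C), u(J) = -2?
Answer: -198951/50 ≈ -3979.0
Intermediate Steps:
W(C) = -37/2 + (32 + C)*(87 + C)/(-2 + C) (W(C) = ((33 + C) - 1)/(((C - 2)/(C + 87))) - 74/4 = (32 + C)/(((-2 + C)/(87 + C))) - 74*1/4 = (32 + C)/(((-2 + C)/(87 + C))) - 37/2 = (32 + C)*((87 + C)/(-2 + C)) - 37/2 = (32 + C)*(87 + C)/(-2 + C) - 37/2 = -37/2 + (32 + C)*(87 + C)/(-2 + C))
-3764 - W(52) = -3764 - (2821 + 52**2 + (201/2)*52)/(-2 + 52) = -3764 - (2821 + 2704 + 5226)/50 = -3764 - 10751/50 = -198951/50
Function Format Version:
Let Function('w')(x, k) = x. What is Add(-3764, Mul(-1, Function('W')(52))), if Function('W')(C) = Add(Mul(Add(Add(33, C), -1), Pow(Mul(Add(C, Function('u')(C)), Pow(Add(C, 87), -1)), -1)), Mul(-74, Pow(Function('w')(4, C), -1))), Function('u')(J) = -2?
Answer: Rational(-198951, 50) ≈ -3979.0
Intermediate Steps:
Function('W')(C) = Add(Rational(-37, 2), Mul(Pow(Add(-2, C), -1), Add(32, C), Add(87, C))) (Function('W')(C) = Add(Mul(Add(Add(33, C), -1), Pow(Mul(Add(C, -2), Pow(Add(C, 87), -1)), -1)), Mul(-74, Pow(4, -1))) = Add(Mul(Add(32, C), Pow(Mul(Add(-2, C), Pow(Add(87, C), -1)), -1)), Mul(-74, Rational(1, 4))) = Add(Mul(Add(32, C), Pow(Mul(Pow(Add(87, C), -1), Add(-2, C)), -1)), Rational(-37, 2)) = Add(Mul(Add(32, C), Mul(Pow(Add(-2, C), -1), Add(87, C))), Rational(-37, 2)) = Add(Mul(Pow(Add(-2, C), -1), Add(32, C), Add(87, C)), Rational(-37, 2)) = Add(Rational(-37, 2), Mul(Pow(Add(-2, C), -1), Add(32, C), Add(87, C))))
Add(-3764, Mul(-1, Function('W')(52))) = Add(-3764, Mul(-1, Mul(Pow(Add(-2, 52), -1), Add(2821, Pow(52, 2), Mul(Rational(201, 2), 52))))) = Add(-3764, Mul(-1, Mul(Pow(50, -1), Add(2821, 2704, 5226)))) = Add(-3764, Mul(-1, Mul(Rational(1, 50), 10751))) = Add(-3764, Mul(-1, Rational(10751, 50))) = Add(-3764, Rational(-10751, 50)) = Rational(-198951, 50)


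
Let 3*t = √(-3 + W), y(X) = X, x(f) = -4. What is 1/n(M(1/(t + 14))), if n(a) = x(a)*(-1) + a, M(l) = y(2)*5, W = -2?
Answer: 1/14 ≈ 0.071429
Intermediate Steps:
t = I*√5/3 (t = √(-3 - 2)/3 = √(-5)/3 = (I*√5)/3 = I*√5/3 ≈ 0.74536*I)
M(l) = 10 (M(l) = 2*5 = 10)
n(a) = 4 + a (n(a) = -4*(-1) + a = 4 + a)
1/n(M(1/(t + 14))) = 1/(4 + 10) = 1/14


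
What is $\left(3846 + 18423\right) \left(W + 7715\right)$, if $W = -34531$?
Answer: $-597165504$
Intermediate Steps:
$\left(3846 + 18423\right) \left(W + 7715\right) = \left(3846 + 18423\right) \left(-34531 + 7715\right) = 22269 \left(-26816\right) = -597165504$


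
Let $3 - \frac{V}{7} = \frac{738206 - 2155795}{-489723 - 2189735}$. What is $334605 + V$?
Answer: $\frac{896606389585}{2679458} \approx 3.3462 \cdot 10^{5}$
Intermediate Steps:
$V = \frac{46345495}{2679458}$ ($V = 21 - 7 \frac{738206 - 2155795}{-489723 - 2189735} = 21 - 7 \left(- \frac{1417589}{-2679458}\right) = 21 - 7 \left(\left(-1417589\right) \left(- \frac{1}{2679458}\right)\right) = 21 - \frac{9923123}{2679458} = \frac{46345495}{2679458} \approx 17.297$)
$334605 + V = 334605 + \frac{46345495}{2679458} = \frac{896606389585}{2679458}$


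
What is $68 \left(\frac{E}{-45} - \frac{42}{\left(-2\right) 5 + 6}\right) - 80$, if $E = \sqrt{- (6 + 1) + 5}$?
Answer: $634 - \frac{68 i \sqrt{2}}{45} \approx 634.0 - 2.137 i$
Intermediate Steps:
$E = i \sqrt{2}$ ($E = \sqrt{\left(-1\right) 7 + 5} = \sqrt{-7 + 5} = \sqrt{-2} = i \sqrt{2} \approx 1.4142 i$)
$68 \left(\frac{E}{-45} - \frac{42}{\left(-2\right) 5 + 6}\right) - 80 = 68 \left(\frac{i \sqrt{2}}{-45} - \frac{42}{\left(-2\right) 5 + 6}\right) - 80 = 68 \left(i \sqrt{2} \left(- \frac{1}{45}\right) - \frac{42}{-10 + 6}\right) - 80 = 68 \left(- \frac{i \sqrt{2}}{45} - \frac{42}{-4}\right) - 80 = 68 \left(- \frac{i \sqrt{2}}{45} - - \frac{21}{2}\right) - 80 = 68 \left(- \frac{i \sqrt{2}}{45} + \frac{21}{2}\right) - 80 = 68 \left(\frac{21}{2} - \frac{i \sqrt{2}}{45}\right) - 80 = \left(714 - \frac{68 i \sqrt{2}}{45}\right) - 80 = 634 - \frac{68 i \sqrt{2}}{45}$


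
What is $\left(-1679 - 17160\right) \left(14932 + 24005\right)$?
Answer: $-733534143$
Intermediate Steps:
$\left(-1679 - 17160\right) \left(14932 + 24005\right) = \left(-1679 - 17160\right) 38937 = \left(-18839\right) 38937 = -733534143$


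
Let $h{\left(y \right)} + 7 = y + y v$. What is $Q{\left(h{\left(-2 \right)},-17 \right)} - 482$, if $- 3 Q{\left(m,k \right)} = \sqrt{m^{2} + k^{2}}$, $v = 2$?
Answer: $-482 - \frac{\sqrt{458}}{3} \approx -489.13$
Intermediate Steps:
$h{\left(y \right)} = -7 + 3 y$ ($h{\left(y \right)} = -7 + \left(y + y 2\right) = -7 + \left(y + 2 y\right) = -7 + 3 y$)
$Q{\left(m,k \right)} = - \frac{\sqrt{k^{2} + m^{2}}}{3}$ ($Q{\left(m,k \right)} = - \frac{\sqrt{m^{2} + k^{2}}}{3} = - \frac{\sqrt{k^{2} + m^{2}}}{3}$)
$Q{\left(h{\left(-2 \right)},-17 \right)} - 482 = - \frac{\sqrt{\left(-17\right)^{2} + \left(-7 + 3 \left(-2\right)\right)^{2}}}{3} - 482 = - \frac{\sqrt{289 + \left(-7 - 6\right)^{2}}}{3} - 482 = - \frac{\sqrt{289 + \left(-13\right)^{2}}}{3} - 482 = - \frac{\sqrt{289 + 169}}{3} - 482 = - \frac{\sqrt{458}}{3} - 482 = -482 - \frac{\sqrt{458}}{3}$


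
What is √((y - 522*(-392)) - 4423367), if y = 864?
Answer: I*√4217879 ≈ 2053.7*I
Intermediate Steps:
√((y - 522*(-392)) - 4423367) = √((864 - 522*(-392)) - 4423367) = √((864 + 204624) - 4423367) = √(205488 - 4423367) = √(-4217879) = I*√4217879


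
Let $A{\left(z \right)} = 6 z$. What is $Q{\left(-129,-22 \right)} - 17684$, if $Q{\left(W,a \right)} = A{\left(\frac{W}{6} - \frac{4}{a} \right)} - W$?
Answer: $- \frac{194512}{11} \approx -17683.0$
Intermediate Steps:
$Q{\left(W,a \right)} = - \frac{24}{a}$ ($Q{\left(W,a \right)} = 6 \left(\frac{W}{6} - \frac{4}{a}\right) - W = 6 \left(- \frac{4}{a} + \frac{W}{6}\right) - W = \left(W - \frac{24}{a}\right) - W = - \frac{24}{a}$)
$Q{\left(-129,-22 \right)} - 17684 = - \frac{24}{-22} - 17684 = \left(-24\right) \left(- \frac{1}{22}\right) - 17684 = \frac{12}{11} - 17684 = - \frac{194512}{11}$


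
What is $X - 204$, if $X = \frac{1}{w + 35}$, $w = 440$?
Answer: $- \frac{96899}{475} \approx -204.0$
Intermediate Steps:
$X = \frac{1}{475}$ ($X = \frac{1}{440 + 35} = \frac{1}{475} \approx 0.0021053$)
$X - 204 = \frac{1}{475} - 204 = - \frac{96899}{475}$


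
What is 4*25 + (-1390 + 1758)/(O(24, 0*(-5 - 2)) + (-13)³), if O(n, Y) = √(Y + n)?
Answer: 481870004/4826785 - 736*√6/4826785 ≈ 99.832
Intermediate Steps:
4*25 + (-1390 + 1758)/(O(24, 0*(-5 - 2)) + (-13)³) = 4*25 + (-1390 + 1758)/(√(0*(-5 - 2) + 24) + (-13)³) = 100 + 368/(√(0*(-7) + 24) - 2197) = 100 + 368/(√(0 + 24) - 2197) = 100 + 368/(√24 - 2197) = 100 + 368/(2*√6 - 2197) = 100 + 368/(-2197 + 2*√6)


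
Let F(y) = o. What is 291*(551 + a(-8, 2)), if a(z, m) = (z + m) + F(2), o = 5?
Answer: 160050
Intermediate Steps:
F(y) = 5
a(z, m) = 5 + m + z (a(z, m) = (z + m) + 5 = (m + z) + 5 = 5 + m + z)
291*(551 + a(-8, 2)) = 291*(551 + (5 + 2 - 8)) = 291*(551 - 1) = 291*550 = 160050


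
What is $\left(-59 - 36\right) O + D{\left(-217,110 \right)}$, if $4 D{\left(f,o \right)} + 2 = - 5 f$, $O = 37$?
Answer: $- \frac{12977}{4} \approx -3244.3$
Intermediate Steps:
$D{\left(f,o \right)} = - \frac{1}{2} - \frac{5 f}{4}$ ($D{\left(f,o \right)} = - \frac{1}{2} + \frac{\left(-5\right) f}{4} = - \frac{1}{2} - \frac{5 f}{4}$)
$\left(-59 - 36\right) O + D{\left(-217,110 \right)} = \left(-59 - 36\right) 37 - - \frac{1083}{4} = \left(-95\right) 37 + \left(- \frac{1}{2} + \frac{1085}{4}\right) = -3515 + \frac{1083}{4} = - \frac{12977}{4}$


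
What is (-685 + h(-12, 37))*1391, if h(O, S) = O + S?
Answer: -918060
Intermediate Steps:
(-685 + h(-12, 37))*1391 = (-685 + (-12 + 37))*1391 = (-685 + 25)*1391 = -660*1391 = -918060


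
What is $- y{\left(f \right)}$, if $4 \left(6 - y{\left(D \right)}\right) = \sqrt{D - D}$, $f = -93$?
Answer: $-6$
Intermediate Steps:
$y{\left(D \right)} = 6$ ($y{\left(D \right)} = 6 - \frac{\sqrt{D - D}}{4} = 6 - \frac{\sqrt{0}}{4} = 6 - 0 = 6 + 0 = 6$)
$- y{\left(f \right)} = \left(-1\right) 6 = -6$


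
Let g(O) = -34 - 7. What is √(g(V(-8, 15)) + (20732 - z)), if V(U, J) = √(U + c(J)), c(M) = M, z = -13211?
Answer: √33902 ≈ 184.13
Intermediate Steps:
V(U, J) = √(J + U) (V(U, J) = √(U + J) = √(J + U))
g(O) = -41
√(g(V(-8, 15)) + (20732 - z)) = √(-41 + (20732 - 1*(-13211))) = √(-41 + (20732 + 13211)) = √(-41 + 33943) = √33902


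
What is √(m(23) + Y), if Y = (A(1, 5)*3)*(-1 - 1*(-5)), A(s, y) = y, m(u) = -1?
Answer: √59 ≈ 7.6811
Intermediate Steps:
Y = 60 (Y = (5*3)*(-1 - 1*(-5)) = 15*(-1 + 5) = 15*4 = 60)
√(m(23) + Y) = √(-1 + 60) = √59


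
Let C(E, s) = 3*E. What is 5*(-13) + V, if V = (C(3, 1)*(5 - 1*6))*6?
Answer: -119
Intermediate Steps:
V = -54 (V = ((3*3)*(5 - 1*6))*6 = (9*(5 - 6))*6 = (9*(-1))*6 = -9*6 = -54)
5*(-13) + V = 5*(-13) - 54 = -65 - 54 = -119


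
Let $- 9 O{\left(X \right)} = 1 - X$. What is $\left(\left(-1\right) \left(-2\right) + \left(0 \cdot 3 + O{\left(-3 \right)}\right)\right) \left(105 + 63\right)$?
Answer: $\frac{784}{3} \approx 261.33$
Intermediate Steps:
$O{\left(X \right)} = - \frac{1}{9} + \frac{X}{9}$ ($O{\left(X \right)} = - \frac{1 - X}{9} = - \frac{1}{9} + \frac{X}{9}$)
$\left(\left(-1\right) \left(-2\right) + \left(0 \cdot 3 + O{\left(-3 \right)}\right)\right) \left(105 + 63\right) = \left(\left(-1\right) \left(-2\right) + \left(0 \cdot 3 + \left(- \frac{1}{9} + \frac{1}{9} \left(-3\right)\right)\right)\right) \left(105 + 63\right) = \left(2 + \left(0 - \frac{4}{9}\right)\right) 168 = \left(2 - \frac{4}{9}\right) 168 = \frac{14}{9} \cdot 168 = \frac{784}{3}$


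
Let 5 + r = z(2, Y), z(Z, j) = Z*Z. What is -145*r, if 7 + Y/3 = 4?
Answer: 145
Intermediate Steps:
Y = -9 (Y = -21 + 3*4 = -21 + 12 = -9)
z(Z, j) = Z²
r = -1 (r = -5 + 2² = -5 + 4 = -1)
-145*r = -145*(-1) = 145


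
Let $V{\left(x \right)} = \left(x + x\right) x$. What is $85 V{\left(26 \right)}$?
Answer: $114920$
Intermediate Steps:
$V{\left(x \right)} = 2 x^{2}$ ($V{\left(x \right)} = 2 x x = 2 x^{2}$)
$85 V{\left(26 \right)} = 85 \cdot 2 \cdot 26^{2} = 85 \cdot 2 \cdot 676 = 85 \cdot 1352 = 114920$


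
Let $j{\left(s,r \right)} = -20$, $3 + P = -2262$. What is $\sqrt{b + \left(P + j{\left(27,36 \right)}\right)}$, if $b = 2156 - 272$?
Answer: $i \sqrt{401} \approx 20.025 i$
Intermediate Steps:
$P = -2265$ ($P = -3 - 2262 = -2265$)
$b = 1884$
$\sqrt{b + \left(P + j{\left(27,36 \right)}\right)} = \sqrt{1884 - 2285} = \sqrt{-401} = i \sqrt{401}$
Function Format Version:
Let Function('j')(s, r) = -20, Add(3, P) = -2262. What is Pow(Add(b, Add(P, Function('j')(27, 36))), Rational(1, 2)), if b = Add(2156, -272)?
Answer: Mul(I, Pow(401, Rational(1, 2))) ≈ Mul(20.025, I)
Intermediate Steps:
P = -2265 (P = Add(-3, -2262) = -2265)
b = 1884
Pow(Add(b, Add(P, Function('j')(27, 36))), Rational(1, 2)) = Pow(Add(1884, Add(-2265, -20)), Rational(1, 2)) = Pow(Add(1884, -2285), Rational(1, 2)) = Pow(-401, Rational(1, 2)) = Mul(I, Pow(401, Rational(1, 2)))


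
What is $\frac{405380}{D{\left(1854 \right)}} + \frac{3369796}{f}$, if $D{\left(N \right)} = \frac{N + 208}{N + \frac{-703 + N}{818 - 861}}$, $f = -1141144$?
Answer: $\frac{4543300817871623}{12647584238} \approx 3.5922 \cdot 10^{5}$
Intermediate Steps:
$D{\left(N \right)} = \frac{208 + N}{\frac{703}{43} + \frac{42 N}{43}}$ ($D{\left(N \right)} = \frac{208 + N}{N + \frac{-703 + N}{-43}} = \frac{208 + N}{N + \left(-703 + N\right) \left(- \frac{1}{43}\right)} = \frac{208 + N}{N - \left(- \frac{703}{43} + \frac{N}{43}\right)} = \frac{208 + N}{\frac{703}{43} + \frac{42 N}{43}}$)
$\frac{405380}{D{\left(1854 \right)}} + \frac{3369796}{f} = \frac{405380}{43 \frac{1}{703 + 42 \cdot 1854} \left(208 + 1854\right)} + \frac{3369796}{-1141144} = \frac{405380}{43 \frac{1}{703 + 77868} \cdot 2062} + 3369796 \left(- \frac{1}{1141144}\right) = \frac{405380}{43 \cdot \frac{1}{78571} \cdot 2062} - \frac{842449}{285286} = \frac{405380}{\frac{88666}{78571}} - \frac{842449}{285286} = 405380 \cdot \frac{78571}{88666} - \frac{842449}{285286} = \frac{15925555990}{44333} - \frac{842449}{285286} = \frac{4543300817871623}{12647584238}$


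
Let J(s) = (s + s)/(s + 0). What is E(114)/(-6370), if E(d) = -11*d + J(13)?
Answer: 626/3185 ≈ 0.19655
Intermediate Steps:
J(s) = 2 (J(s) = (2*s)/s = 2)
E(d) = 2 - 11*d (E(d) = -11*d + 2 = 2 - 11*d)
E(114)/(-6370) = (2 - 11*114)/(-6370) = (2 - 1254)*(-1/6370) = -1252*(-1/6370) = 626/3185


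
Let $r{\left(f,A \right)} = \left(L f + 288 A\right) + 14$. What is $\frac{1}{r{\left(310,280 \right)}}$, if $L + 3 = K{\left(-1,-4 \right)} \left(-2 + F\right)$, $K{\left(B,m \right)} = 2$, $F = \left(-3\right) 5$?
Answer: $\frac{1}{69184} \approx 1.4454 \cdot 10^{-5}$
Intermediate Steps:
$F = -15$
$L = -37$ ($L = -3 + 2 \left(-2 - 15\right) = -3 + 2 \left(-17\right) = -3 - 34 = -37$)
$r{\left(f,A \right)} = 14 - 37 f + 288 A$ ($r{\left(f,A \right)} = \left(- 37 f + 288 A\right) + 14 = 14 - 37 f + 288 A$)
$\frac{1}{r{\left(310,280 \right)}} = \frac{1}{14 - 11470 + 288 \cdot 280} = \frac{1}{14 - 11470 + 80640} = \frac{1}{69184}$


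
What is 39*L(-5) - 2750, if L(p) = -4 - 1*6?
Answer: -3140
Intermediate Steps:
L(p) = -10 (L(p) = -4 - 6 = -10)
39*L(-5) - 2750 = 39*(-10) - 2750 = -390 - 2750 = -3140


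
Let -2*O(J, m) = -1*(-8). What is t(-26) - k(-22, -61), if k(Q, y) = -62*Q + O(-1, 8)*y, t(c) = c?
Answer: -1634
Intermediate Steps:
O(J, m) = -4 (O(J, m) = -(-1)*(-8)/2 = -½*8 = -4)
k(Q, y) = -62*Q - 4*y
t(-26) - k(-22, -61) = -26 - (-62*(-22) - 4*(-61)) = -26 - (1364 + 244) = -26 - 1*1608 = -26 - 1608 = -1634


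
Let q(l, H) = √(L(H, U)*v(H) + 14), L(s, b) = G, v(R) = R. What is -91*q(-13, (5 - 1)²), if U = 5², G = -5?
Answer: -91*I*√66 ≈ -739.29*I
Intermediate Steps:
U = 25
L(s, b) = -5
q(l, H) = √(14 - 5*H) (q(l, H) = √(-5*H + 14) = √(14 - 5*H))
-91*q(-13, (5 - 1)²) = -91*√(14 - 5*(5 - 1)²) = -91*√(14 - 5*4²) = -91*√(14 - 5*16) = -91*√(14 - 80) = -91*I*√66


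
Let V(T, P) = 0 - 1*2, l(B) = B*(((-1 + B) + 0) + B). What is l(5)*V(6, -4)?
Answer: -90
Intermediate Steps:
l(B) = B*(-1 + 2*B) (l(B) = B*((-1 + B) + B) = B*(-1 + 2*B))
V(T, P) = -2 (V(T, P) = 0 - 2 = -2)
l(5)*V(6, -4) = (5*(-1 + 2*5))*(-2) = (5*(-1 + 10))*(-2) = (5*9)*(-2) = 45*(-2) = -90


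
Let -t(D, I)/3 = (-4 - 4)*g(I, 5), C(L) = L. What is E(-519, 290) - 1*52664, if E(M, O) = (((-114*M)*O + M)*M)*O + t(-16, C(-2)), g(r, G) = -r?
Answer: -2582393589326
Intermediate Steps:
t(D, I) = -24*I (t(D, I) = -3*(-4 - 4)*(-I) = -(-24)*(-I) = -24*I)
E(M, O) = 48 + M*O*(M - 114*M*O) (E(M, O) = (((-114*M)*O + M)*M)*O - 24*(-2) = ((-114*M*O + M)*M)*O + 48 = ((M - 114*M*O)*M)*O + 48 = (M*(M - 114*M*O))*O + 48 = M*O*(M - 114*M*O) + 48 = 48 + M*O*(M - 114*M*O))
E(-519, 290) - 1*52664 = (48 + 290*(-519)² - 114*(-519)²*290²) - 1*52664 = (48 + 290*269361 - 114*269361*84100) - 52664 = (48 + 78114690 - 2582471651400) - 52664 = -2582393536662 - 52664 = -2582393589326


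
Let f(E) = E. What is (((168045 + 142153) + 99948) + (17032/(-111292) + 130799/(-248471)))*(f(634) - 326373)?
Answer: -923606931009811633697/6913208633 ≈ -1.3360e+11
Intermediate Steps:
(((168045 + 142153) + 99948) + (17032/(-111292) + 130799/(-248471)))*(f(634) - 326373) = (((168045 + 142153) + 99948) + (17032/(-111292) + 130799/(-248471)))*(634 - 326373) = ((310198 + 99948) + (17032*(-1/111292) + 130799*(-1/248471)))*(-325739) = (410146 + (-4258/27823 - 130799/248471))*(-325739) = (410146 - 4697210095/6913208633)*(-325739) = (2835420170780323/6913208633)*(-325739) = -923606931009811633697/6913208633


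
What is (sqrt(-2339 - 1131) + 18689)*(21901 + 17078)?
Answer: 728478531 + 38979*I*sqrt(3470) ≈ 7.2848e+8 + 2.2961e+6*I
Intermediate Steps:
(sqrt(-2339 - 1131) + 18689)*(21901 + 17078) = (sqrt(-3470) + 18689)*38979 = (I*sqrt(3470) + 18689)*38979 = (18689 + I*sqrt(3470))*38979 = 728478531 + 38979*I*sqrt(3470)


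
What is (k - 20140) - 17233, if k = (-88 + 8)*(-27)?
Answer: -35213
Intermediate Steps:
k = 2160 (k = -80*(-27) = 2160)
(k - 20140) - 17233 = (2160 - 20140) - 17233 = -17980 - 17233 = -35213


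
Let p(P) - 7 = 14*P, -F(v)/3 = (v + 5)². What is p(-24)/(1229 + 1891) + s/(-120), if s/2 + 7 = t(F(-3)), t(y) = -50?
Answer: 527/624 ≈ 0.84455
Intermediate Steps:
F(v) = -3*(5 + v)² (F(v) = -3*(v + 5)² = -3*(5 + v)²)
p(P) = 7 + 14*P
s = -114 (s = -14 + 2*(-50) = -14 - 100 = -114)
p(-24)/(1229 + 1891) + s/(-120) = (7 + 14*(-24))/(1229 + 1891) - 114/(-120) = (7 - 336)/3120 - 114*(-1/120) = -329*1/3120 + 19/20 = -329/3120 + 19/20 = 527/624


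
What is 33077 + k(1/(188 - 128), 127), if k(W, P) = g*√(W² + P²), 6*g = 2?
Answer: 33077 + √58064401/180 ≈ 33119.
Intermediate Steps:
g = ⅓ (g = (⅙)*2 = ⅓ ≈ 0.33333)
k(W, P) = √(P² + W²)/3 (k(W, P) = √(W² + P²)/3 = √(P² + W²)/3)
33077 + k(1/(188 - 128), 127) = 33077 + √(127² + (1/(188 - 128))²)/3 = 33077 + √(16129 + (1/60)²)/3 = 33077 + √(16129 + 1/3600)/3 = 33077 + √(58064401/3600)/3 = 33077 + (√58064401/60)/3 = 33077 + √58064401/180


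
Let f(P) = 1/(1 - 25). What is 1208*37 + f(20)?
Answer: 1072703/24 ≈ 44696.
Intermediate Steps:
f(P) = -1/24 (f(P) = 1/(-24) = -1/24)
1208*37 + f(20) = 1208*37 - 1/24 = 44696 - 1/24 = 1072703/24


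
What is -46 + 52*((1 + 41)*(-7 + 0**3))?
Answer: -15334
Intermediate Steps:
-46 + 52*((1 + 41)*(-7 + 0**3)) = -46 + 52*(42*(-7 + 0)) = -46 + 52*(42*(-7)) = -46 + 52*(-294) = -46 - 15288 = -15334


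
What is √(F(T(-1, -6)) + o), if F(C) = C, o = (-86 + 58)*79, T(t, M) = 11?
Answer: I*√2201 ≈ 46.915*I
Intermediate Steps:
o = -2212 (o = -28*79 = -2212)
√(F(T(-1, -6)) + o) = √(11 - 2212) = √(-2201) = I*√2201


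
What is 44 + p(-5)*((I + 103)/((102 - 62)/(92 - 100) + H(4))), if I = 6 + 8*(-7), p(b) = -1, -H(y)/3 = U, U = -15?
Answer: 1707/40 ≈ 42.675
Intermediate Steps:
H(y) = 45 (H(y) = -3*(-15) = 45)
I = -50 (I = 6 - 56 = -50)
44 + p(-5)*((I + 103)/((102 - 62)/(92 - 100) + H(4))) = 44 - (-50 + 103)/((102 - 62)/(92 - 100) + 45) = 44 - 53/(40/(-8) + 45) = 44 - 53/(40*(-⅛) + 45) = 44 - 53/(-5 + 45) = 44 - 53/40 = 1707/40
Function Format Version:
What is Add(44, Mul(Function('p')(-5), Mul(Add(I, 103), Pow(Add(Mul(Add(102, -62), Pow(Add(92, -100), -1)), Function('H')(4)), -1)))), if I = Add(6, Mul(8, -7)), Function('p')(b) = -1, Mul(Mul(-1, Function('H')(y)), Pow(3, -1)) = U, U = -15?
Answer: Rational(1707, 40) ≈ 42.675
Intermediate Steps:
Function('H')(y) = 45 (Function('H')(y) = Mul(-3, -15) = 45)
I = -50 (I = Add(6, -56) = -50)
Add(44, Mul(Function('p')(-5), Mul(Add(I, 103), Pow(Add(Mul(Add(102, -62), Pow(Add(92, -100), -1)), Function('H')(4)), -1)))) = Add(44, Mul(-1, Mul(Add(-50, 103), Pow(Add(Mul(Add(102, -62), Pow(Add(92, -100), -1)), 45), -1)))) = Add(44, Mul(-1, Mul(53, Pow(Add(Mul(40, Pow(-8, -1)), 45), -1)))) = Add(44, Mul(-1, Mul(53, Pow(Add(Mul(40, Rational(-1, 8)), 45), -1)))) = Add(44, Mul(-1, Mul(53, Pow(Add(-5, 45), -1)))) = Add(44, Mul(-1, Mul(53, Pow(40, -1)))) = Add(44, Mul(-1, Mul(53, Rational(1, 40)))) = Add(44, Mul(-1, Rational(53, 40))) = Add(44, Rational(-53, 40)) = Rational(1707, 40)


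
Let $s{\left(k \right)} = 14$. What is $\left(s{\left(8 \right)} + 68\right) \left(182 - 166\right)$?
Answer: $1312$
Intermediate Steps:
$\left(s{\left(8 \right)} + 68\right) \left(182 - 166\right) = \left(14 + 68\right) \left(182 - 166\right) = 82 \left(182 - 166\right) = 82 \cdot 16 = 1312$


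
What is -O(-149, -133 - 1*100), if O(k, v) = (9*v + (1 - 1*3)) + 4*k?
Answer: 2695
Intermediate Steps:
O(k, v) = -2 + 4*k + 9*v (O(k, v) = (9*v + (1 - 3)) + 4*k = (9*v - 2) + 4*k = (-2 + 9*v) + 4*k = -2 + 4*k + 9*v)
-O(-149, -133 - 1*100) = -(-2 + 4*(-149) + 9*(-133 - 1*100)) = -(-2 - 596 + 9*(-133 - 100)) = -(-2 - 596 + 9*(-233)) = -(-2 - 596 - 2097) = -1*(-2695) = 2695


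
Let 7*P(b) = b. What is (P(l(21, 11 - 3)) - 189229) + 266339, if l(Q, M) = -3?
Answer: 539767/7 ≈ 77110.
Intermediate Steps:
P(b) = b/7
(P(l(21, 11 - 3)) - 189229) + 266339 = ((1/7)*(-3) - 189229) + 266339 = (-3/7 - 189229) + 266339 = -1324606/7 + 266339 = 539767/7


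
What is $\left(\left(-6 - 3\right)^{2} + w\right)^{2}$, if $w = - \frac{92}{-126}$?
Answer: $\frac{26512201}{3969} \approx 6679.8$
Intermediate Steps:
$w = \frac{46}{63}$ ($w = \left(-92\right) \left(- \frac{1}{126}\right) = \frac{46}{63} \approx 0.73016$)
$\left(\left(-6 - 3\right)^{2} + w\right)^{2} = \left(\left(-6 - 3\right)^{2} + \frac{46}{63}\right)^{2} = \left(\left(-9\right)^{2} + \frac{46}{63}\right)^{2} = \left(81 + \frac{46}{63}\right)^{2} = \left(\frac{5149}{63}\right)^{2} = \frac{26512201}{3969}$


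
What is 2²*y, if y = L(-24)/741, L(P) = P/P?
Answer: 4/741 ≈ 0.0053981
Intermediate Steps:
L(P) = 1
y = 1/741 ≈ 0.0013495
2²*y = 2²*(1/741) = 4*(1/741) = 4/741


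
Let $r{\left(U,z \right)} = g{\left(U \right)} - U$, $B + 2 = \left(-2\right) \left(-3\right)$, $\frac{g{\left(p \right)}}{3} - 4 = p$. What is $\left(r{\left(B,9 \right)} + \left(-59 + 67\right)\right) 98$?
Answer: $2744$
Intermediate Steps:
$g{\left(p \right)} = 12 + 3 p$
$B = 4$ ($B = -2 - -6 = -2 + 6 = 4$)
$r{\left(U,z \right)} = 12 + 2 U$ ($r{\left(U,z \right)} = \left(12 + 3 U\right) - U = 12 + 2 U$)
$\left(r{\left(B,9 \right)} + \left(-59 + 67\right)\right) 98 = \left(\left(12 + 2 \cdot 4\right) + \left(-59 + 67\right)\right) 98 = \left(\left(12 + 8\right) + 8\right) 98 = \left(20 + 8\right) 98 = 28 \cdot 98 = 2744$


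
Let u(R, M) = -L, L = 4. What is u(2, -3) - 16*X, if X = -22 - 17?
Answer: 620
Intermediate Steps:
u(R, M) = -4 (u(R, M) = -1*4 = -4)
X = -39
u(2, -3) - 16*X = -4 - 16*(-39) = -4 + 624 = 620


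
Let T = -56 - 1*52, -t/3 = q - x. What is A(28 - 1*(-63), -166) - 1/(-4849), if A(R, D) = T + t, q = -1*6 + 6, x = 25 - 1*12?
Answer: -334580/4849 ≈ -69.000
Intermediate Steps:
x = 13 (x = 25 - 12 = 13)
q = 0 (q = -6 + 6 = 0)
t = 39 (t = -3*(0 - 1*13) = -3*(0 - 13) = -3*(-13) = 39)
T = -108 (T = -56 - 52 = -108)
A(R, D) = -69 (A(R, D) = -108 + 39 = -69)
A(28 - 1*(-63), -166) - 1/(-4849) = -69 - 1/(-4849) = -69 - 1*(-1/4849) = -69 + 1/4849 = -334580/4849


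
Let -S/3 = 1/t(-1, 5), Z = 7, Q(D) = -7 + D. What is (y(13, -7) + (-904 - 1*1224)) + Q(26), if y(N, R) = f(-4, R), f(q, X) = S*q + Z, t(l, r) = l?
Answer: -2114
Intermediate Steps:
S = 3 (S = -3/(-1) = -3*(-1) = 3)
f(q, X) = 7 + 3*q (f(q, X) = 3*q + 7 = 7 + 3*q)
y(N, R) = -5 (y(N, R) = 7 + 3*(-4) = 7 - 12 = -5)
(y(13, -7) + (-904 - 1*1224)) + Q(26) = (-5 + (-904 - 1*1224)) + (-7 + 26) = (-5 + (-904 - 1224)) + 19 = (-5 - 2128) + 19 = -2133 + 19 = -2114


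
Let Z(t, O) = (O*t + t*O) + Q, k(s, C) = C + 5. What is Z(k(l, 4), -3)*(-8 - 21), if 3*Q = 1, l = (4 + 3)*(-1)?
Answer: 4669/3 ≈ 1556.3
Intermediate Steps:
l = -7 (l = 7*(-1) = -7)
Q = 1/3 (Q = (1/3)*1 = 1/3 ≈ 0.33333)
k(s, C) = 5 + C
Z(t, O) = 1/3 + 2*O*t (Z(t, O) = (O*t + t*O) + 1/3 = (O*t + O*t) + 1/3 = 2*O*t + 1/3 = 1/3 + 2*O*t)
Z(k(l, 4), -3)*(-8 - 21) = (1/3 + 2*(-3)*(5 + 4))*(-8 - 21) = (1/3 + 2*(-3)*9)*(-29) = (1/3 - 54)*(-29) = -161/3*(-29) = 4669/3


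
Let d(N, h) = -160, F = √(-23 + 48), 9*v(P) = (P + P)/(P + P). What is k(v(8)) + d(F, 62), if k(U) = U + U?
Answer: -1438/9 ≈ -159.78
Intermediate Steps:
v(P) = ⅑ (v(P) = ((P + P)/(P + P))/9 = ((2*P)/((2*P)))/9 = ((2*P)*(1/(2*P)))/9 = (⅑)*1 = ⅑)
F = 5 (F = √25 = 5)
k(U) = 2*U
k(v(8)) + d(F, 62) = 2*(⅑) - 160 = 2/9 - 160 = -1438/9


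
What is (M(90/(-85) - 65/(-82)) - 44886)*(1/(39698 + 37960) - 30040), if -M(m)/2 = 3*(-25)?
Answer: 17393702154464/12943 ≈ 1.3439e+9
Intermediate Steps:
M(m) = 150 (M(m) = -6*(-25) = -2*(-75) = 150)
(M(90/(-85) - 65/(-82)) - 44886)*(1/(39698 + 37960) - 30040) = (150 - 44886)*(1/(39698 + 37960) - 30040) = -44736*(1/77658 - 30040) = -44736*(-2332846319/77658) = 17393702154464/12943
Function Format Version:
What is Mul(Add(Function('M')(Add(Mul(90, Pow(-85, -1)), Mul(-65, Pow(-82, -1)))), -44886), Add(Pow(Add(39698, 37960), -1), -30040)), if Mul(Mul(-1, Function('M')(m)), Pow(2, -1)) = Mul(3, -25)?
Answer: Rational(17393702154464, 12943) ≈ 1.3439e+9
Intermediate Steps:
Function('M')(m) = 150 (Function('M')(m) = Mul(-2, Mul(3, -25)) = Mul(-2, -75) = 150)
Mul(Add(Function('M')(Add(Mul(90, Pow(-85, -1)), Mul(-65, Pow(-82, -1)))), -44886), Add(Pow(Add(39698, 37960), -1), -30040)) = Mul(Add(150, -44886), Add(Pow(Add(39698, 37960), -1), -30040)) = Mul(-44736, Add(Pow(77658, -1), -30040)) = Mul(-44736, Add(Rational(1, 77658), -30040)) = Mul(-44736, Rational(-2332846319, 77658)) = Rational(17393702154464, 12943)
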